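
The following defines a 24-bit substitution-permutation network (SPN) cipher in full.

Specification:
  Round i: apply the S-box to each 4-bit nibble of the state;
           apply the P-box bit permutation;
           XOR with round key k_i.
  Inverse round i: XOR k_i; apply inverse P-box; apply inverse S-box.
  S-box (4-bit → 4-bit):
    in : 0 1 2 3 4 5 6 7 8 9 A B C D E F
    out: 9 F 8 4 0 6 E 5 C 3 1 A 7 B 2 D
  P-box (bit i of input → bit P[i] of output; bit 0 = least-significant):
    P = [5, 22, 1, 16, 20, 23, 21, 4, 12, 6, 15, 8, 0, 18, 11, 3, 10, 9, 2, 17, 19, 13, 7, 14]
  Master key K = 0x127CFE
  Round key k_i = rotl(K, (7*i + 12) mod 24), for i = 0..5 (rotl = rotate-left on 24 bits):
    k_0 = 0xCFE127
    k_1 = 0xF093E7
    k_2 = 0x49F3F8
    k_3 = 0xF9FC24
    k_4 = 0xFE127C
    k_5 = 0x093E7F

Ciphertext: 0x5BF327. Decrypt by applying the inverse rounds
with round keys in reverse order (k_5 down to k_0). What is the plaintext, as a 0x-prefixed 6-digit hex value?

s_0 = ciphertext = 0x5BF327
s_1 = InvRound(s_0, k_5) = 0x20860E
s_2 = InvRound(s_1, k_4) = 0xA0ECDC
s_3 = InvRound(s_2, k_3) = 0x74290D
s_4 = InvRound(s_3, k_2) = 0xF5CCF0
s_5 = InvRound(s_4, k_1) = 0x2CC028
s_6 = InvRound(s_5, k_0) = 0xE80256

0xE80256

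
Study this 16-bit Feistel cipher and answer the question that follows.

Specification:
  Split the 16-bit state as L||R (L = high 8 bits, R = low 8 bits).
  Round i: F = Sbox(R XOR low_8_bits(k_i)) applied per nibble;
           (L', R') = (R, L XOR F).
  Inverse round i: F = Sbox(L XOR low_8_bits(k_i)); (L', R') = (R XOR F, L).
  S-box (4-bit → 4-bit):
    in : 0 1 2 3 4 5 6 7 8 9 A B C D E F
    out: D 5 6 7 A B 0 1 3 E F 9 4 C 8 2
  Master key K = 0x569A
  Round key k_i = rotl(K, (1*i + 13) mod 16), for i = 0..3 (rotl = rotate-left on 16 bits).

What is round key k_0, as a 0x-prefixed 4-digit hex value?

0x4AD3

K = 0x569A
k_0 = rotl(K, (1*0+13) mod 16) = rotl(K, 13) = 0x4AD3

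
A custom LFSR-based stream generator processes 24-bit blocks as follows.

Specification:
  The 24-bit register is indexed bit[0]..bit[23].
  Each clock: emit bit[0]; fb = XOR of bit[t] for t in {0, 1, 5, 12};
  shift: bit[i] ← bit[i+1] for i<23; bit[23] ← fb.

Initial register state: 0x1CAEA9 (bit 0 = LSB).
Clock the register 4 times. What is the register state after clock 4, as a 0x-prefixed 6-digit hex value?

0x21CAEA

reg_0 = 0x1CAEA9
clock 1: out=1, reg = 0x0E5754
clock 2: out=0, reg = 0x872BAA
clock 3: out=0, reg = 0x4395D5
clock 4: out=1, reg = 0x21CAEA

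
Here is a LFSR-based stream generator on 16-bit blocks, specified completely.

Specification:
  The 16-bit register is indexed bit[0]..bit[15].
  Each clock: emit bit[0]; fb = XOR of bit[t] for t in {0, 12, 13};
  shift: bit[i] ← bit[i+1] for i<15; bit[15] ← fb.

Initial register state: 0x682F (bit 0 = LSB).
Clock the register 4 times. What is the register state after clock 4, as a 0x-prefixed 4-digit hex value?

0xA682

reg_0 = 0x682F
clock 1: out=1, reg = 0x3417
clock 2: out=1, reg = 0x9A0B
clock 3: out=1, reg = 0x4D05
clock 4: out=1, reg = 0xA682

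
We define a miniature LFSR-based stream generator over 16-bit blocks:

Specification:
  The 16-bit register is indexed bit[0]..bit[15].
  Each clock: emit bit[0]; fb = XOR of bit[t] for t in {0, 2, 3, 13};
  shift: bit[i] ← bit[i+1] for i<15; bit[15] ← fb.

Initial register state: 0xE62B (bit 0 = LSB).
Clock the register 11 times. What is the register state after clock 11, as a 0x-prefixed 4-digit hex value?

0xD77C

reg_0 = 0xE62B
clock 1: out=1, reg = 0xF315
clock 2: out=1, reg = 0xF98A
clock 3: out=0, reg = 0x7CC5
clock 4: out=1, reg = 0xBE62
clock 5: out=0, reg = 0xDF31
clock 6: out=1, reg = 0xEF98
clock 7: out=0, reg = 0x77CC
clock 8: out=0, reg = 0xBBE6
clock 9: out=0, reg = 0x5DF3
clock 10: out=1, reg = 0xAEF9
clock 11: out=1, reg = 0xD77C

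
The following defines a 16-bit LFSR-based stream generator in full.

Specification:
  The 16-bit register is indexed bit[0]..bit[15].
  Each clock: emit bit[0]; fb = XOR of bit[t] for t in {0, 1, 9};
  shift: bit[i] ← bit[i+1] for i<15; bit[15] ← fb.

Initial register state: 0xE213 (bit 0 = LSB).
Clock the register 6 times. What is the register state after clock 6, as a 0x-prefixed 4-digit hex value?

0xAF88

reg_0 = 0xE213
clock 1: out=1, reg = 0xF109
clock 2: out=1, reg = 0xF884
clock 3: out=0, reg = 0x7C42
clock 4: out=0, reg = 0xBE21
clock 5: out=1, reg = 0x5F10
clock 6: out=0, reg = 0xAF88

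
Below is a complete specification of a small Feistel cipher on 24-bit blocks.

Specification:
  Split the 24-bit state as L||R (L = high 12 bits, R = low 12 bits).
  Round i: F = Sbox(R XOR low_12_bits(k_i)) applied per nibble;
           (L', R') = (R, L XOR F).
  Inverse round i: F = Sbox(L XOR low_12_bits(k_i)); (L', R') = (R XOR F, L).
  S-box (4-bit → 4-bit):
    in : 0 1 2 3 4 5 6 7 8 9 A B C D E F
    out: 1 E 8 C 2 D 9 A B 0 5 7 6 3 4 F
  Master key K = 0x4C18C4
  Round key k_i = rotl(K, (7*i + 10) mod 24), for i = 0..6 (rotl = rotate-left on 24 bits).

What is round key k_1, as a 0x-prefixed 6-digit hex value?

0x889831

K = 0x4C18C4
k_0 = rotl(K, (7*0+10) mod 24) = rotl(K, 10) = 0x631130
k_1 = rotl(K, (7*1+10) mod 24) = rotl(K, 17) = 0x889831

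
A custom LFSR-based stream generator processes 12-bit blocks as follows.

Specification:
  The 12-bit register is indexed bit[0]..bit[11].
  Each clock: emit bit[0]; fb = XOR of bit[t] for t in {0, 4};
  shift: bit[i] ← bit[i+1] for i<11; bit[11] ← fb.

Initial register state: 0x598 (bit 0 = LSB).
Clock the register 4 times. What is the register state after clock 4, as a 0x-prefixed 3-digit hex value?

reg_0 = 0x598
clock 1: out=0, reg = 0xACC
clock 2: out=0, reg = 0x566
clock 3: out=0, reg = 0x2B3
clock 4: out=1, reg = 0x159

0x159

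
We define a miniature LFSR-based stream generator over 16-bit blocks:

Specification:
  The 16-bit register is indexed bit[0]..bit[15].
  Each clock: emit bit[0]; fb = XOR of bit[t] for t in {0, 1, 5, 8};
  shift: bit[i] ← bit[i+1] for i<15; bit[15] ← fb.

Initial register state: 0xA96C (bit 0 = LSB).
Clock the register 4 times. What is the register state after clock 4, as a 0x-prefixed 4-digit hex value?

reg_0 = 0xA96C
clock 1: out=0, reg = 0x54B6
clock 2: out=0, reg = 0x2A5B
clock 3: out=1, reg = 0x152D
clock 4: out=1, reg = 0x8A96

0x8A96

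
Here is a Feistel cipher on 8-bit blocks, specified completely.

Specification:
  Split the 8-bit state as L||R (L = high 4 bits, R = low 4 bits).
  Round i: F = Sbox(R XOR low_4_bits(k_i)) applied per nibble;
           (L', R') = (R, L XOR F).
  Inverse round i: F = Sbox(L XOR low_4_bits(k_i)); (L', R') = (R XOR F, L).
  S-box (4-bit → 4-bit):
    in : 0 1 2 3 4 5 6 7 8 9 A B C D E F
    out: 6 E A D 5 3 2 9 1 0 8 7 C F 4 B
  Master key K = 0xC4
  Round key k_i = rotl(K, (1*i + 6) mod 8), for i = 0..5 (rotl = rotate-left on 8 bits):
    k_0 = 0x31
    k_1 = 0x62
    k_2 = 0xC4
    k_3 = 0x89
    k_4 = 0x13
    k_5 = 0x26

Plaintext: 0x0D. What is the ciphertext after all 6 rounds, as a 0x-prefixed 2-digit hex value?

0x9A

s_0 = plaintext = 0x0D
s_1 = Round(s_0, k_0) = 0xDC
s_2 = Round(s_1, k_1) = 0xC9
s_3 = Round(s_2, k_2) = 0x93
s_4 = Round(s_3, k_3) = 0x31
s_5 = Round(s_4, k_4) = 0x19
s_6 = Round(s_5, k_5) = 0x9A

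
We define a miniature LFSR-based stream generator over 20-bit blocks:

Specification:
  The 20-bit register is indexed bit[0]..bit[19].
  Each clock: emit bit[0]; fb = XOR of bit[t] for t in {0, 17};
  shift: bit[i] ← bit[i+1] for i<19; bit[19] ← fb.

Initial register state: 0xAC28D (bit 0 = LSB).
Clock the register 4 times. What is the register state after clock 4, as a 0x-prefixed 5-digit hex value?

reg_0 = 0xAC28D
clock 1: out=1, reg = 0x56146
clock 2: out=0, reg = 0x2B0A3
clock 3: out=1, reg = 0x15851
clock 4: out=1, reg = 0x8AC28

0x8AC28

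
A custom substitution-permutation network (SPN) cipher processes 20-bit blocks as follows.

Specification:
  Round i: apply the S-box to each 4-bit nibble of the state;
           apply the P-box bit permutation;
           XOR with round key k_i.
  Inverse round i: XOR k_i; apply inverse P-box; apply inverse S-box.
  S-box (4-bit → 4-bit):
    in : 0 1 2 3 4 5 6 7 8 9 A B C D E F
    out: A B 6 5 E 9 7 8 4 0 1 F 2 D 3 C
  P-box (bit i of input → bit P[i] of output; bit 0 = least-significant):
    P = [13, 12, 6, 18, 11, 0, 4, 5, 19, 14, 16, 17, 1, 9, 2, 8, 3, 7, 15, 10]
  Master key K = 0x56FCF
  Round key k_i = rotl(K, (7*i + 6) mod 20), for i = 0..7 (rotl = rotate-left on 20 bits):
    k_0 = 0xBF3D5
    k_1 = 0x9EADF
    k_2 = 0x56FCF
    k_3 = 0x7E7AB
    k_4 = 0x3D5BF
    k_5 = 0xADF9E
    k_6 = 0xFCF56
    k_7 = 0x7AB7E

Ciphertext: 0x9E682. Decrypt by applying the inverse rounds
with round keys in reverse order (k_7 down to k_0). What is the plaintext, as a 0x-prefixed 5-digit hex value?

0x8544C

s_0 = ciphertext = 0x9E682
s_1 = InvRound(s_0, k_7) = 0x1F1DF
s_2 = InvRound(s_1, k_6) = 0x1C5E1
s_3 = InvRound(s_2, k_5) = 0xA6DB2
s_4 = InvRound(s_3, k_4) = 0x383EE
s_5 = InvRound(s_4, k_3) = 0x78CCD
s_6 = InvRound(s_5, k_2) = 0x8109A
s_7 = InvRound(s_6, k_1) = 0x822E6
s_8 = InvRound(s_7, k_0) = 0x8544C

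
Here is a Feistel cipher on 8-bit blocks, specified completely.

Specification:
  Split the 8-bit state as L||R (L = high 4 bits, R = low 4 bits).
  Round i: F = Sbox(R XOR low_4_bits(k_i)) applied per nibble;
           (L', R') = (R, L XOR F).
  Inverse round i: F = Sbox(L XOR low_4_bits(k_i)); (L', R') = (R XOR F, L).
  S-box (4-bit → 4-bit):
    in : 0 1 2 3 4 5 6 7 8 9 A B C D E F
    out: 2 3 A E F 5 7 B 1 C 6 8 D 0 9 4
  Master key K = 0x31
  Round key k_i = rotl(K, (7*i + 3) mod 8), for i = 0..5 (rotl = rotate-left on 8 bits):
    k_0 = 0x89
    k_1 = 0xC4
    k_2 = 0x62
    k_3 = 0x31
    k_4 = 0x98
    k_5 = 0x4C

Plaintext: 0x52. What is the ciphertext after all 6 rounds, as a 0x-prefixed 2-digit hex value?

0x51

s_0 = plaintext = 0x52
s_1 = Round(s_0, k_0) = 0x2D
s_2 = Round(s_1, k_1) = 0xDE
s_3 = Round(s_2, k_2) = 0xE0
s_4 = Round(s_3, k_3) = 0x0D
s_5 = Round(s_4, k_4) = 0xD5
s_6 = Round(s_5, k_5) = 0x51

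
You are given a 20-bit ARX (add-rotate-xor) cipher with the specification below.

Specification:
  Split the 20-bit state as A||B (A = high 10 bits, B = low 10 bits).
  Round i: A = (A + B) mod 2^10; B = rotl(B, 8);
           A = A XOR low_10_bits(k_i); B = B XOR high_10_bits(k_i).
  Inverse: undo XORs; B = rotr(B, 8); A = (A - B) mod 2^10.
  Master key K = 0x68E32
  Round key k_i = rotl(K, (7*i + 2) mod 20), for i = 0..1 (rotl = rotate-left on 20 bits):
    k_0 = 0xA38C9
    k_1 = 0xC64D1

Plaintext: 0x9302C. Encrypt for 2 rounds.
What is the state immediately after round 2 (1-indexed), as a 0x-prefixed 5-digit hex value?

0x79EB8

s_0 = plaintext = 0x9302C
s_1 = Round(s_0, k_0) = 0xAC685
s_2 = Round(s_1, k_1) = 0x79EB8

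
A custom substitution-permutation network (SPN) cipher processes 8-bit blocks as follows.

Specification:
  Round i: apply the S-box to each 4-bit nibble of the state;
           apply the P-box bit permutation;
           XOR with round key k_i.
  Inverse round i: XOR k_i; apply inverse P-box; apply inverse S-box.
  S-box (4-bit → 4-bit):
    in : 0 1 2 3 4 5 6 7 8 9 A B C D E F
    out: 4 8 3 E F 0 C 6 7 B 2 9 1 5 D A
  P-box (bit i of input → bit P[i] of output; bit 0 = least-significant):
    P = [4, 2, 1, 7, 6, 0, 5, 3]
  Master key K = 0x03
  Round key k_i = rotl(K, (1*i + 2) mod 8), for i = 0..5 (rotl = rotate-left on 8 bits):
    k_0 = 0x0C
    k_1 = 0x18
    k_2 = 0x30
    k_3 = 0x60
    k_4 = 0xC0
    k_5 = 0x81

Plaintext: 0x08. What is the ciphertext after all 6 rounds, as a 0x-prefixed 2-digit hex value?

s_0 = plaintext = 0x08
s_1 = Round(s_0, k_0) = 0x3A
s_2 = Round(s_1, k_1) = 0x35
s_3 = Round(s_2, k_2) = 0x19
s_4 = Round(s_3, k_3) = 0xFC
s_5 = Round(s_4, k_4) = 0xD9
s_6 = Round(s_5, k_5) = 0x75

0x75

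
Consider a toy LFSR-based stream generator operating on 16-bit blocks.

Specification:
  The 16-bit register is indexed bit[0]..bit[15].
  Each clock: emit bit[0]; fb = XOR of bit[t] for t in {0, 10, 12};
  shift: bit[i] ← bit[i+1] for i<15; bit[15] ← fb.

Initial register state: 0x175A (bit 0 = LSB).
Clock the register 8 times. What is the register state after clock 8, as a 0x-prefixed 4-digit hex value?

reg_0 = 0x175A
clock 1: out=0, reg = 0x0BAD
clock 2: out=1, reg = 0x85D6
clock 3: out=0, reg = 0xC2EB
clock 4: out=1, reg = 0xE175
clock 5: out=1, reg = 0xF0BA
clock 6: out=0, reg = 0xF85D
clock 7: out=1, reg = 0x7C2E
clock 8: out=0, reg = 0x3E17

0x3E17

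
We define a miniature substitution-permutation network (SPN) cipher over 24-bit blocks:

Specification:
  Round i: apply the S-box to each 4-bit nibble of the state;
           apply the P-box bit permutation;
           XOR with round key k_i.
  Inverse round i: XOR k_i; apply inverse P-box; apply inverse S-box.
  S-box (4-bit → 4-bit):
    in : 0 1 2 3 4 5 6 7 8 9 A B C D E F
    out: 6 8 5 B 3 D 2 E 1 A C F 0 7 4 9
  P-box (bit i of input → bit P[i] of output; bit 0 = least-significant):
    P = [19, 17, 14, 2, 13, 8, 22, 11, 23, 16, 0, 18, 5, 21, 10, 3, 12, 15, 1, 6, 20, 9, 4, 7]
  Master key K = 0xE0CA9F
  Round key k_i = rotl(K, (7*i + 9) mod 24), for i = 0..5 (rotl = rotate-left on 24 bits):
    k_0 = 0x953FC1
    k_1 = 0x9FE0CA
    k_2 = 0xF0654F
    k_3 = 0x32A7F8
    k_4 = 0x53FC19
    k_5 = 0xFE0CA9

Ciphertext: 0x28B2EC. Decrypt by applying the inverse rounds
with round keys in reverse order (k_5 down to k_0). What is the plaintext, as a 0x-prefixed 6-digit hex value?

0x4D5EEE

s_0 = ciphertext = 0x28B2EC
s_1 = InvRound(s_0, k_5) = 0x43E559
s_2 = InvRound(s_1, k_4) = 0x8FCC9C
s_3 = InvRound(s_2, k_3) = 0x414335
s_4 = InvRound(s_3, k_2) = 0xDAB48C
s_5 = InvRound(s_4, k_1) = 0xC5E9EA
s_6 = InvRound(s_5, k_0) = 0x4D5EEE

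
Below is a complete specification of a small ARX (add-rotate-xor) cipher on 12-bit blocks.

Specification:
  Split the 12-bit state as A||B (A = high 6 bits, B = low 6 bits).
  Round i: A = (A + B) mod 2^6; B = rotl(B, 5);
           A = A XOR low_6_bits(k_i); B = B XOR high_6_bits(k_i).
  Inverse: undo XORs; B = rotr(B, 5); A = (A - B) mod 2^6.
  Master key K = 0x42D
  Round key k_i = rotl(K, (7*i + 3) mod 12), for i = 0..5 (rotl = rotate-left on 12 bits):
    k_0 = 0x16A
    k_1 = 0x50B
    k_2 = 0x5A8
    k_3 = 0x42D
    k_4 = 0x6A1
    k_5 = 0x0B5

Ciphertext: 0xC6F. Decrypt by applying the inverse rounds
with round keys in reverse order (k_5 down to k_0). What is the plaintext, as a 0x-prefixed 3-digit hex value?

s_0 = ciphertext = 0xC6F
s_1 = InvRound(s_0, k_5) = 0xA5B
s_2 = InvRound(s_1, k_4) = 0x182
s_3 = InvRound(s_2, k_3) = 0x1E4
s_4 = InvRound(s_3, k_2) = 0x2A5
s_5 = InvRound(s_4, k_1) = 0x7A3
s_6 = InvRound(s_5, k_0) = 0x9CD

0x9CD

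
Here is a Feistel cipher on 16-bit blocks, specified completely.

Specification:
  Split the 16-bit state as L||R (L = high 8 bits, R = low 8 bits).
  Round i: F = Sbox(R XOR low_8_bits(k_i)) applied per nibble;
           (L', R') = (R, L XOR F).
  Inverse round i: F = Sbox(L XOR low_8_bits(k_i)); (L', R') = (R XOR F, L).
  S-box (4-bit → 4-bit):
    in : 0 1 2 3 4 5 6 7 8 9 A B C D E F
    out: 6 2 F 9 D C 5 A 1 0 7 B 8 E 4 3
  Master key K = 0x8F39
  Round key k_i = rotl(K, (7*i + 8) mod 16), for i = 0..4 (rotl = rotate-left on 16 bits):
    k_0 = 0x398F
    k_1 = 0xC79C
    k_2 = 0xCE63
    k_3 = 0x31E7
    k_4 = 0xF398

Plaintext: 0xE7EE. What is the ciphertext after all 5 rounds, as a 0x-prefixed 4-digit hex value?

0x26AF

s_0 = plaintext = 0xE7EE
s_1 = Round(s_0, k_0) = 0xEEB5
s_2 = Round(s_1, k_1) = 0xB51E
s_3 = Round(s_2, k_2) = 0x1E1B
s_4 = Round(s_3, k_3) = 0x1B26
s_5 = Round(s_4, k_4) = 0x26AF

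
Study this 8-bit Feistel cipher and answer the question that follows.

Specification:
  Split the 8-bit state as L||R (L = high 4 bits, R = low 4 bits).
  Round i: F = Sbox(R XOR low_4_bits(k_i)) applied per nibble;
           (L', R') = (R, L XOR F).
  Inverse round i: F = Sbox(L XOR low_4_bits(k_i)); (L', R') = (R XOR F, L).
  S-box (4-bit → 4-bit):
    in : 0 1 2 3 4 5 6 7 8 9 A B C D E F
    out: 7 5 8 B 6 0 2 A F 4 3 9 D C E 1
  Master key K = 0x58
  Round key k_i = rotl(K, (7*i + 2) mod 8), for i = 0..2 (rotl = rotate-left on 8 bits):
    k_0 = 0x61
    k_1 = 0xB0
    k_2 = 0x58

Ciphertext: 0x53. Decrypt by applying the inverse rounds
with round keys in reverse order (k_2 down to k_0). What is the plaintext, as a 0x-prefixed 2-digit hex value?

0xF4

s_0 = ciphertext = 0x53
s_1 = InvRound(s_0, k_2) = 0xF5
s_2 = InvRound(s_1, k_1) = 0x4F
s_3 = InvRound(s_2, k_0) = 0xF4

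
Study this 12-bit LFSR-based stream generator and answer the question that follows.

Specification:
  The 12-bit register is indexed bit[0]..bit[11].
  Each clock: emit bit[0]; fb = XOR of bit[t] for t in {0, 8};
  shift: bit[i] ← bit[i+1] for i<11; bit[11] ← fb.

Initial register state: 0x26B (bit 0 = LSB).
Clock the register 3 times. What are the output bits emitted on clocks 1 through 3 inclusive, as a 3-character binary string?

110

reg_0 = 0x26B
clock 1: out=1, reg = 0x935
clock 2: out=1, reg = 0x49A
clock 3: out=0, reg = 0x24D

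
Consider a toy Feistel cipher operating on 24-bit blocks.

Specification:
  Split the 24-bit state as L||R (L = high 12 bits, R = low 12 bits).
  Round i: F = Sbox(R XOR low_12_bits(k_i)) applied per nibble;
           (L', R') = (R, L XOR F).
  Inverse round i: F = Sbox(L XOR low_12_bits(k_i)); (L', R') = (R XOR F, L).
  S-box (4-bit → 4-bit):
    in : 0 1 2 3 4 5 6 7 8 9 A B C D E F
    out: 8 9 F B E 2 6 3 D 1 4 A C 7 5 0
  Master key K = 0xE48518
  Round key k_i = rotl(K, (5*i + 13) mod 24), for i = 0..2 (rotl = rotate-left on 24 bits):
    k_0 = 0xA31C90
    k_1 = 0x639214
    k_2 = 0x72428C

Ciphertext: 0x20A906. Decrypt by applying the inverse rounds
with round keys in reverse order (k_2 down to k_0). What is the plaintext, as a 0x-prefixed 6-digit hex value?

s_0 = ciphertext = 0x20A906
s_1 = InvRound(s_0, k_2) = 0x1D020A
s_2 = InvRound(s_1, k_1) = 0x9C41D0
s_3 = InvRound(s_2, k_0) = 0x3FE9C4

0x3FE9C4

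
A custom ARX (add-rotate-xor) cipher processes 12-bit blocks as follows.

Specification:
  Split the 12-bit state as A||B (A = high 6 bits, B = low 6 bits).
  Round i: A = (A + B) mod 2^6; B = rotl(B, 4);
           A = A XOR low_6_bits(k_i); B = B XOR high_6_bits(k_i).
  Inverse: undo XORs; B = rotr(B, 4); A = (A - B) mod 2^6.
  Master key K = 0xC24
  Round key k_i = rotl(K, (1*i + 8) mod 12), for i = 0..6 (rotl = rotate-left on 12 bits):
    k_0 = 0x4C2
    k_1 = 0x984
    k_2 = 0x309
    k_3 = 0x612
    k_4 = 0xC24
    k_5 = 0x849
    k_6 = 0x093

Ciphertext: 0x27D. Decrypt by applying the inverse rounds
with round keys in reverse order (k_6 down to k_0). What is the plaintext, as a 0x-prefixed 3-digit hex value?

s_0 = ciphertext = 0x27D
s_1 = InvRound(s_0, k_6) = 0x6FF
s_2 = InvRound(s_1, k_5) = 0x679
s_3 = InvRound(s_2, k_4) = 0x664
s_4 = InvRound(s_3, k_3) = 0x633
s_5 = InvRound(s_4, k_2) = 0x4BF
s_6 = InvRound(s_5, k_1) = 0xC65
s_7 = InvRound(s_6, k_0) = 0x61B

0x61B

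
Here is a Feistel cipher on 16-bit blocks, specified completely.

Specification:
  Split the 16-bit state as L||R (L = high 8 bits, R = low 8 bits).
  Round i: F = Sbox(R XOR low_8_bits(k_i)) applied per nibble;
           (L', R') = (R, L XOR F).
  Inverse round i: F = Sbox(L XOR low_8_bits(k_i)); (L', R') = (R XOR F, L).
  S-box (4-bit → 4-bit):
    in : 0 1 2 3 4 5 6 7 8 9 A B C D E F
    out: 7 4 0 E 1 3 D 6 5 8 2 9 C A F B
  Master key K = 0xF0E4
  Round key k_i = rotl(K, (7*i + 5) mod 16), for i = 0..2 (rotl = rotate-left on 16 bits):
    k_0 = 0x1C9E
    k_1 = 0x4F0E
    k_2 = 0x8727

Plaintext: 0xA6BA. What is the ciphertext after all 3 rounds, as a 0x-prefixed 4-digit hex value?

0x9234

s_0 = plaintext = 0xA6BA
s_1 = Round(s_0, k_0) = 0xBAA7
s_2 = Round(s_1, k_1) = 0xA792
s_3 = Round(s_2, k_2) = 0x9234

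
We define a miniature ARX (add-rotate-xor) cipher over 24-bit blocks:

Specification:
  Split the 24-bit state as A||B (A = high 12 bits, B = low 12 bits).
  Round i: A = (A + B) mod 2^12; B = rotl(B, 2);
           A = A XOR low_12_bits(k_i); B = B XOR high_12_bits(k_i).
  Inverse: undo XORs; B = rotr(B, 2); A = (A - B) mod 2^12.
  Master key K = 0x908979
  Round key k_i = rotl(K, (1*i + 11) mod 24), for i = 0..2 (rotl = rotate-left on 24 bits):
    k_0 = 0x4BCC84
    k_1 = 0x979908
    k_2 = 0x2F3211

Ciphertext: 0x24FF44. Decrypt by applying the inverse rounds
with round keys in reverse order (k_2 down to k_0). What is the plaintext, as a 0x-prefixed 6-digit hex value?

s_0 = ciphertext = 0x24FF44
s_1 = InvRound(s_0, k_2) = 0x0F1F6D
s_2 = InvRound(s_1, k_1) = 0x874185
s_3 = InvRound(s_2, k_0) = 0xFA254E

0xFA254E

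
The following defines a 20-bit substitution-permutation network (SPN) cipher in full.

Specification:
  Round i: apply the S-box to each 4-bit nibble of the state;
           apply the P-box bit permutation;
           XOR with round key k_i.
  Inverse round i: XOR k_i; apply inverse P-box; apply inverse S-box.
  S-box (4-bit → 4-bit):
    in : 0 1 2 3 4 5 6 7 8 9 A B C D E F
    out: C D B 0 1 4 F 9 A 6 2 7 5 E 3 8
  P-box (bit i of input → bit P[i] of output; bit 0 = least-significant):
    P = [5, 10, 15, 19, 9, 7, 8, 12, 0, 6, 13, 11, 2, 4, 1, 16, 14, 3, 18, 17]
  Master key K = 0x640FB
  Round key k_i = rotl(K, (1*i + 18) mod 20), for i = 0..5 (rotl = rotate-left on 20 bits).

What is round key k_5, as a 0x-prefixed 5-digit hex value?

0x207DB

K = 0x640FB
k_0 = rotl(K, (1*0+18) mod 20) = rotl(K, 18) = 0xD903E
k_1 = rotl(K, (1*1+18) mod 20) = rotl(K, 19) = 0xB207D
k_2 = rotl(K, (1*2+18) mod 20) = rotl(K, 0) = 0x640FB
k_3 = rotl(K, (1*3+18) mod 20) = rotl(K, 1) = 0xC81F6
k_4 = rotl(K, (1*4+18) mod 20) = rotl(K, 2) = 0x903ED
k_5 = rotl(K, (1*5+18) mod 20) = rotl(K, 3) = 0x207DB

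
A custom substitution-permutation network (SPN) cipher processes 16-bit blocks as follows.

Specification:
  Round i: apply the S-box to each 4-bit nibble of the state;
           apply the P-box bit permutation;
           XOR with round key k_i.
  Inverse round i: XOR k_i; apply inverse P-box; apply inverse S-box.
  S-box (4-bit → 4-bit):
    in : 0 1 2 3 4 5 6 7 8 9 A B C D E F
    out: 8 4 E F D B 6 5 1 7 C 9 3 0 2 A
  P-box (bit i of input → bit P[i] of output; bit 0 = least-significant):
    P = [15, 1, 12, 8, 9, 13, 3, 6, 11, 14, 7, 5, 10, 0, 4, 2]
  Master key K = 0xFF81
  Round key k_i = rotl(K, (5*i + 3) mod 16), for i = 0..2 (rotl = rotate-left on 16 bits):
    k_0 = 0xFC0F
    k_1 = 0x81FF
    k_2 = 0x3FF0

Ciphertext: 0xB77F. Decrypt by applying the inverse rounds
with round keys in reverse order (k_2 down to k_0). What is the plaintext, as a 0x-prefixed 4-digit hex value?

s_0 = ciphertext = 0xB77F
s_1 = InvRound(s_0, k_2) = 0xF71C
s_2 = InvRound(s_1, k_1) = 0xC256
s_3 = InvRound(s_2, k_0) = 0x9831

0x9831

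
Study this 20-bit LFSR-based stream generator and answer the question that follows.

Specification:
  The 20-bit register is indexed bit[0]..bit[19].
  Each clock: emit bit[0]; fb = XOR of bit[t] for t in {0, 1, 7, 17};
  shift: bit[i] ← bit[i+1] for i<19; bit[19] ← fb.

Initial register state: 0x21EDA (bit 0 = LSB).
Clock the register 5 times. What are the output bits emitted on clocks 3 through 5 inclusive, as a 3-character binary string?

reg_0 = 0x21EDA
clock 1: out=0, reg = 0x90F6D
clock 2: out=1, reg = 0xC87B6
clock 3: out=0, reg = 0x643DB
clock 4: out=1, reg = 0x321ED
clock 5: out=1, reg = 0x990F6

011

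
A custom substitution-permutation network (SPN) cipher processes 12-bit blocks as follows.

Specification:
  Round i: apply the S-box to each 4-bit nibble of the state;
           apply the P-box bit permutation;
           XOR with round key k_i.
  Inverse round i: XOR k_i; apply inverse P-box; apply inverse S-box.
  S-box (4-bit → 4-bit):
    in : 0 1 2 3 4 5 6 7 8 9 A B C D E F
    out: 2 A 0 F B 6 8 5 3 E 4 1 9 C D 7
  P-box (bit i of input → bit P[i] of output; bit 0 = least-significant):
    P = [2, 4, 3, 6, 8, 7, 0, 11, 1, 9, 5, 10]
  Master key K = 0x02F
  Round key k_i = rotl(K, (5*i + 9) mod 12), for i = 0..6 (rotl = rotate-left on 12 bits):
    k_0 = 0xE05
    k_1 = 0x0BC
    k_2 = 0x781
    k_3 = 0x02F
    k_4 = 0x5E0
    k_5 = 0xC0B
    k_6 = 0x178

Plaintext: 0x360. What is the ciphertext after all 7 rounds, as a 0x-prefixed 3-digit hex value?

s_0 = plaintext = 0x360
s_1 = Round(s_0, k_0) = 0x037
s_2 = Round(s_1, k_1) = 0xB31
s_3 = Round(s_2, k_2) = 0xE52
s_4 = Round(s_3, k_3) = 0x48C
s_5 = Round(s_4, k_4) = 0x226
s_6 = Round(s_5, k_5) = 0xC4B
s_7 = Round(s_6, k_6) = 0xCFE

0xCFE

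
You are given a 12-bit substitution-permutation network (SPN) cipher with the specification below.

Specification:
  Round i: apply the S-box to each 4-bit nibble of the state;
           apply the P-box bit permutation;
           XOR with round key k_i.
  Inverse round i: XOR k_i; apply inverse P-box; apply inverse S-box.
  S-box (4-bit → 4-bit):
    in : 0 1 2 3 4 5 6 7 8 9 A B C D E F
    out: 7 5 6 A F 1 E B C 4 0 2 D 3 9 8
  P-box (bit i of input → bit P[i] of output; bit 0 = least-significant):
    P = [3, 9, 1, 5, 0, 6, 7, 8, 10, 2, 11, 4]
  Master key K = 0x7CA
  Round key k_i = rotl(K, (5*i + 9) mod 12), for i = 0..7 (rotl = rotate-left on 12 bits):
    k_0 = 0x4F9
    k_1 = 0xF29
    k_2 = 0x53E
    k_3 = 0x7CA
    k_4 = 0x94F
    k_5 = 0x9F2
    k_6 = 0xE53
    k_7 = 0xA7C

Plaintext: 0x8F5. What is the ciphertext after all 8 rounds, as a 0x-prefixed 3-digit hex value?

0x58E

s_0 = plaintext = 0x8F5
s_1 = Round(s_0, k_0) = 0xDE1
s_2 = Round(s_1, k_1) = 0xA26
s_3 = Round(s_2, k_2) = 0x7DC
s_4 = Round(s_3, k_3) = 0x3B5
s_5 = Round(s_4, k_4) = 0x913
s_6 = Round(s_5, k_5) = 0x353
s_7 = Round(s_6, k_6) = 0xC66
s_8 = Round(s_7, k_7) = 0x58E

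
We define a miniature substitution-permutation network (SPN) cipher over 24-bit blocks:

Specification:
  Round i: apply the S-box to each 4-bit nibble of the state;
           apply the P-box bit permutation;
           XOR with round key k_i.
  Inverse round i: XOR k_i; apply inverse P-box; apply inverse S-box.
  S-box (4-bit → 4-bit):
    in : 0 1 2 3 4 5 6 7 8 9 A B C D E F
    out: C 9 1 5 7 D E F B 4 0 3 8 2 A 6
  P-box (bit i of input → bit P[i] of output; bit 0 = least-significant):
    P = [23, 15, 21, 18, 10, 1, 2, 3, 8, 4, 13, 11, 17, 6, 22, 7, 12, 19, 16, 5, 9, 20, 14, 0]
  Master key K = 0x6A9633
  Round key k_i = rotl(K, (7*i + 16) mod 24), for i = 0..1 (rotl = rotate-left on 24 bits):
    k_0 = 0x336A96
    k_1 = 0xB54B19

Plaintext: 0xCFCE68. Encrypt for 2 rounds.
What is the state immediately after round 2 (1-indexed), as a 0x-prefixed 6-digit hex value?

s_0 = plaintext = 0xCFCE68
s_1 = Round(s_0, k_0) = 0xBEE209
s_2 = Round(s_1, k_1) = 0x8D48F5

0x8D48F5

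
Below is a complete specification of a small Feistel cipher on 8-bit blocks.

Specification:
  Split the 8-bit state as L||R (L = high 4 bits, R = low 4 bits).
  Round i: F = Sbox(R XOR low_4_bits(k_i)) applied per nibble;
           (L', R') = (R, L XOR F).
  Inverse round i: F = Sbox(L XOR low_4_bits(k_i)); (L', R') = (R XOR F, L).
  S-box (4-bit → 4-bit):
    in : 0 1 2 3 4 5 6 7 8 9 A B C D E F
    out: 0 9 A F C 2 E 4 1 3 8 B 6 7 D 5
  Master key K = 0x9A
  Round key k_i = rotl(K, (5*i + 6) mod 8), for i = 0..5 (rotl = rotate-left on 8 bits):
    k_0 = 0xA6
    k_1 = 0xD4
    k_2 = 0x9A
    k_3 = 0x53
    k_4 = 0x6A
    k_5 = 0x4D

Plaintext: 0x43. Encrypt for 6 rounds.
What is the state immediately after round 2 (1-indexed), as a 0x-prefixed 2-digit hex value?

0x69

s_0 = plaintext = 0x43
s_1 = Round(s_0, k_0) = 0x36
s_2 = Round(s_1, k_1) = 0x69
s_3 = Round(s_2, k_2) = 0x99
s_4 = Round(s_3, k_3) = 0x91
s_5 = Round(s_4, k_4) = 0x12
s_6 = Round(s_5, k_5) = 0x24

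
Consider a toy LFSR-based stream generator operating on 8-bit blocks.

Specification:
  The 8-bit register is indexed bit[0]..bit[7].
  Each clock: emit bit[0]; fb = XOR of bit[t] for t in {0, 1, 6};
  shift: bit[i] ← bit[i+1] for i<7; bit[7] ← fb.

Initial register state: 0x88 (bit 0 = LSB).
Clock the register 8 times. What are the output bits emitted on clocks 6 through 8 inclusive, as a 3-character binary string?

reg_0 = 0x88
clock 1: out=0, reg = 0x44
clock 2: out=0, reg = 0xA2
clock 3: out=0, reg = 0xD1
clock 4: out=1, reg = 0x68
clock 5: out=0, reg = 0xB4
clock 6: out=0, reg = 0x5A
clock 7: out=0, reg = 0x2D
clock 8: out=1, reg = 0x96

001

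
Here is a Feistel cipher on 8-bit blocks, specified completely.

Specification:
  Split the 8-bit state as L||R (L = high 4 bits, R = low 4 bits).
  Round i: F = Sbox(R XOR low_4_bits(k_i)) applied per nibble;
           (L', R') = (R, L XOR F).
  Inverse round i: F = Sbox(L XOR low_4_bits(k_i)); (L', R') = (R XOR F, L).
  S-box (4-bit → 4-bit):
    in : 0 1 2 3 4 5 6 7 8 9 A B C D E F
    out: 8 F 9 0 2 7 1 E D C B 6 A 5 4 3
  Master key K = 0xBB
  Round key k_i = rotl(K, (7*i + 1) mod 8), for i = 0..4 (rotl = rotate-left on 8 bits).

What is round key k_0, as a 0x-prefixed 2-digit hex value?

0x77

K = 0xBB
k_0 = rotl(K, (7*0+1) mod 8) = rotl(K, 1) = 0x77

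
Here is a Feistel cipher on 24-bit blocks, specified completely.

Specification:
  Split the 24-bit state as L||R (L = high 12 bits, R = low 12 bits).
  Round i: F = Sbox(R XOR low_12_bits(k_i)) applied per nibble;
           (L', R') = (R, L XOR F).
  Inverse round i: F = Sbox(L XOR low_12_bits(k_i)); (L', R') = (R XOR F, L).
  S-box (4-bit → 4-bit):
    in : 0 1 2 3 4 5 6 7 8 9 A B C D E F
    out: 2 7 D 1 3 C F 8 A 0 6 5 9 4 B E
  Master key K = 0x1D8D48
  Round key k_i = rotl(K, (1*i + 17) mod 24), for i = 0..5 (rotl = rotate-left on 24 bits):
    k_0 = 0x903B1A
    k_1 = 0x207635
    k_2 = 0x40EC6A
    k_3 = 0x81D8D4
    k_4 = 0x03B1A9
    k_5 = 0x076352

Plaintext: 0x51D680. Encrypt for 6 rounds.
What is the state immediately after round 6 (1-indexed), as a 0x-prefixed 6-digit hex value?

s_0 = plaintext = 0x51D680
s_1 = Round(s_0, k_0) = 0x68011B
s_2 = Round(s_1, k_1) = 0x11BE5B
s_3 = Round(s_2, k_2) = 0xE5BC0C
s_4 = Round(s_3, k_3) = 0xC0CD11
s_5 = Round(s_4, k_4) = 0xD11556
s_6 = Round(s_5, k_5) = 0x556232

0x556232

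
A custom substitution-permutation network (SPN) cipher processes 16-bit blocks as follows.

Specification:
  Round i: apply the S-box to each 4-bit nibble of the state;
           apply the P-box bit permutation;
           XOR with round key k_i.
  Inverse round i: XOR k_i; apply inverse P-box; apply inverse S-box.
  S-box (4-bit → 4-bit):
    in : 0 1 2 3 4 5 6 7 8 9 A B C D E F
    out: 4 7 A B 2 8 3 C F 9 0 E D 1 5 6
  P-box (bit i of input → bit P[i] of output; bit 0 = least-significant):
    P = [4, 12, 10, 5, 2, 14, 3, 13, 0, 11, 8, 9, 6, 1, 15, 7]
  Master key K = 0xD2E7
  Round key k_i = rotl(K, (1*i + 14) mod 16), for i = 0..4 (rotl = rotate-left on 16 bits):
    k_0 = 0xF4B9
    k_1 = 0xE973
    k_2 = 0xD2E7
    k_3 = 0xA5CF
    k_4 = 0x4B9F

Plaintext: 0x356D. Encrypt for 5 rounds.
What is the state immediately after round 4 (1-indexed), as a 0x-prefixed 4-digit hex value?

0x441D

s_0 = plaintext = 0x356D
s_1 = Round(s_0, k_0) = 0xB66F
s_2 = Round(s_1, k_1) = 0x35F4
s_3 = Round(s_2, k_2) = 0x802D
s_4 = Round(s_3, k_3) = 0x441D
s_5 = Round(s_4, k_4) = 0x0381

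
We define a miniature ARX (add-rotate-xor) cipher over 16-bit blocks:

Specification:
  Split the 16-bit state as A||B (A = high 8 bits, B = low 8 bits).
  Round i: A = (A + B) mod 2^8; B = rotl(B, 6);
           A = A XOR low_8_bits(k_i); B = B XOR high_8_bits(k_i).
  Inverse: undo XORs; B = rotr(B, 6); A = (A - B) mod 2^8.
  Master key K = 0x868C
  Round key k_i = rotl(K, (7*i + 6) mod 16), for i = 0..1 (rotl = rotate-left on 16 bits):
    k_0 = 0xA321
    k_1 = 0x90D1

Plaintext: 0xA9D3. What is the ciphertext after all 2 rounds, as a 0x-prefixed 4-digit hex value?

s_0 = plaintext = 0xA9D3
s_1 = Round(s_0, k_0) = 0x5D57
s_2 = Round(s_1, k_1) = 0x6545

0x6545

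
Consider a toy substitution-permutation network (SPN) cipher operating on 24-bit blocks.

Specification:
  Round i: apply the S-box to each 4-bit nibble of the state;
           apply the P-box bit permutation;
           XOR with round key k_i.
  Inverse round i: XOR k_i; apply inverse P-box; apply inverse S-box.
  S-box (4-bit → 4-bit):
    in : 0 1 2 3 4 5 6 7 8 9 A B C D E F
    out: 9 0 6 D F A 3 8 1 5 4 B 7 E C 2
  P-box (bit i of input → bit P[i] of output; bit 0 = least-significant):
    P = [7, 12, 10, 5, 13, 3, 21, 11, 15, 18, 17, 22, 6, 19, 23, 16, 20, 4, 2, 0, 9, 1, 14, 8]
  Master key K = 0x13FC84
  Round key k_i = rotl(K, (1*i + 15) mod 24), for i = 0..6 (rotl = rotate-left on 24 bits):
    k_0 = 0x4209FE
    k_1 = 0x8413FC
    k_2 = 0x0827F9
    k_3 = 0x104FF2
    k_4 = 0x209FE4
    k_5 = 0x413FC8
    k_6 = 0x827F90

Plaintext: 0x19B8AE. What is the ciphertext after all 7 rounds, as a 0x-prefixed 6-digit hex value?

s_0 = plaintext = 0x19B8AE
s_1 = Round(s_0, k_0) = 0x7B8D9A
s_2 = Round(s_1, k_1) = 0xF236AD
s_3 = Round(s_2, k_2) = 0xADB38F
s_4 = Round(s_3, k_3) = 0x5BBFA7
s_5 = Round(s_4, k_4) = 0x1D9E97
s_6 = Round(s_5, k_5) = 0xA31FBD
s_7 = Round(s_6, k_6) = 0x9603BD

0x9603BD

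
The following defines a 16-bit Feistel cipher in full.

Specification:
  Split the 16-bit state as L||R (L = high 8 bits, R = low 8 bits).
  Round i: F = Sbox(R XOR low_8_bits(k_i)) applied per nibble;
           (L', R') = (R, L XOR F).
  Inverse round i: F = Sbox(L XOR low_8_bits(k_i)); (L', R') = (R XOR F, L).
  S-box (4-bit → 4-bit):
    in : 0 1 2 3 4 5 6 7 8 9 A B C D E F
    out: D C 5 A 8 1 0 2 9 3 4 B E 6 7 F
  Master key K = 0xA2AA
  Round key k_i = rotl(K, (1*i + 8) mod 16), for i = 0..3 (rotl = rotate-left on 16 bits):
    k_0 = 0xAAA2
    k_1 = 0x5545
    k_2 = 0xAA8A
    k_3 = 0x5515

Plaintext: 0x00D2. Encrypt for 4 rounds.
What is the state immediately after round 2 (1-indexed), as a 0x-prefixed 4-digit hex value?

s_0 = plaintext = 0x00D2
s_1 = Round(s_0, k_0) = 0xD22D
s_2 = Round(s_1, k_1) = 0x2DDB
s_3 = Round(s_2, k_2) = 0xDB31
s_4 = Round(s_3, k_3) = 0x3183

0x2DDB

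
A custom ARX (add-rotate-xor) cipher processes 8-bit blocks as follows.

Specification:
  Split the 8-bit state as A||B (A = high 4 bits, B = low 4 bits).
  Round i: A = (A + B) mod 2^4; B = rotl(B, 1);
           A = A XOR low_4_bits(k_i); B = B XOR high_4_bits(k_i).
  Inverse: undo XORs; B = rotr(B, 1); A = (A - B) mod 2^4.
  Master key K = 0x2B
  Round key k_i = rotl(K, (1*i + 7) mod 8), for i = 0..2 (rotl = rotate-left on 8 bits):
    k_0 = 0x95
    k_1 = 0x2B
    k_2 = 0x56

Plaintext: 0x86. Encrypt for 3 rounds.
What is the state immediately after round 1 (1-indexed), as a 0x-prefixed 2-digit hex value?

s_0 = plaintext = 0x86
s_1 = Round(s_0, k_0) = 0xB5
s_2 = Round(s_1, k_1) = 0xB8
s_3 = Round(s_2, k_2) = 0x54

0xB5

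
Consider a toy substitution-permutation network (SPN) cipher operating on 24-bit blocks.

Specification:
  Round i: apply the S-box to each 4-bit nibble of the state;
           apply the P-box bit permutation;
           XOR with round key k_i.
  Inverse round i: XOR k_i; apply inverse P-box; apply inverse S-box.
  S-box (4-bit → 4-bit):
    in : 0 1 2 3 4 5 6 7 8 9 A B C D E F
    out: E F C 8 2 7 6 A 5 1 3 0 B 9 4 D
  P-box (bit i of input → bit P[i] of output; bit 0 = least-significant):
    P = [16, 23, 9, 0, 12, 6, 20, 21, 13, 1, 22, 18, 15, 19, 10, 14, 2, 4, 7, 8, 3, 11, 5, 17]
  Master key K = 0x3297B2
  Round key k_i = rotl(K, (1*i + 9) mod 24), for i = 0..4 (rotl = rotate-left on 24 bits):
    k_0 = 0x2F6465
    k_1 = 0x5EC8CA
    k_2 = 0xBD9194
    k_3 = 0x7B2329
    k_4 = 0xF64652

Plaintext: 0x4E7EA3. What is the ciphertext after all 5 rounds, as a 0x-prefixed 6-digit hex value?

0x431526

s_0 = plaintext = 0x4E7EA3
s_1 = Round(s_0, k_0) = 0x673CA4
s_2 = Round(s_1, k_1) = 0xDAB1B8
s_3 = Round(s_2, k_2) = 0xFAB38A
s_4 = Round(s_3, k_3) = 0xEC3315
s_5 = Round(s_4, k_4) = 0x431526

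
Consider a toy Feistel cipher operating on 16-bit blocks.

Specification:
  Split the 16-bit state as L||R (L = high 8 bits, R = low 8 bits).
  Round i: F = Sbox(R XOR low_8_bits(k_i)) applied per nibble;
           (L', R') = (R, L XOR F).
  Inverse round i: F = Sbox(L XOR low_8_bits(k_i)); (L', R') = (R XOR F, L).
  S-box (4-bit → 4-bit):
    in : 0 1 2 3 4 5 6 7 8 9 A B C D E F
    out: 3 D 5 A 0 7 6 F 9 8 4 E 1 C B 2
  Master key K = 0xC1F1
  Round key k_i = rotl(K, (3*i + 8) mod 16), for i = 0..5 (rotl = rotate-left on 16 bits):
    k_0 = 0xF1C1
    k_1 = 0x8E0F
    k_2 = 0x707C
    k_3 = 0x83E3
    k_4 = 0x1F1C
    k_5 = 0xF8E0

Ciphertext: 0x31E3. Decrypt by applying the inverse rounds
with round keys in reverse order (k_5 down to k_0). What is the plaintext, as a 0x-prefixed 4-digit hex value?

s_0 = ciphertext = 0x31E3
s_1 = InvRound(s_0, k_5) = 0x2E31
s_2 = InvRound(s_1, k_4) = 0x942E
s_3 = InvRound(s_2, k_3) = 0xD194
s_4 = InvRound(s_3, k_2) = 0xD8D1
s_5 = InvRound(s_4, k_1) = 0x1ED8
s_6 = InvRound(s_5, k_0) = 0x1A1E

0x1A1E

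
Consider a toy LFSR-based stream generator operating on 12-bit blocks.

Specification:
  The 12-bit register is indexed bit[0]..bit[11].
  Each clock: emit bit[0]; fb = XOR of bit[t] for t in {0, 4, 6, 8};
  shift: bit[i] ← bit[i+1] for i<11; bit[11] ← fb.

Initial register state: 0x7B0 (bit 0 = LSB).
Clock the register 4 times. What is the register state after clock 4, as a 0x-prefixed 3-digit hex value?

0x27B

reg_0 = 0x7B0
clock 1: out=0, reg = 0x3D8
clock 2: out=0, reg = 0x9EC
clock 3: out=0, reg = 0x4F6
clock 4: out=0, reg = 0x27B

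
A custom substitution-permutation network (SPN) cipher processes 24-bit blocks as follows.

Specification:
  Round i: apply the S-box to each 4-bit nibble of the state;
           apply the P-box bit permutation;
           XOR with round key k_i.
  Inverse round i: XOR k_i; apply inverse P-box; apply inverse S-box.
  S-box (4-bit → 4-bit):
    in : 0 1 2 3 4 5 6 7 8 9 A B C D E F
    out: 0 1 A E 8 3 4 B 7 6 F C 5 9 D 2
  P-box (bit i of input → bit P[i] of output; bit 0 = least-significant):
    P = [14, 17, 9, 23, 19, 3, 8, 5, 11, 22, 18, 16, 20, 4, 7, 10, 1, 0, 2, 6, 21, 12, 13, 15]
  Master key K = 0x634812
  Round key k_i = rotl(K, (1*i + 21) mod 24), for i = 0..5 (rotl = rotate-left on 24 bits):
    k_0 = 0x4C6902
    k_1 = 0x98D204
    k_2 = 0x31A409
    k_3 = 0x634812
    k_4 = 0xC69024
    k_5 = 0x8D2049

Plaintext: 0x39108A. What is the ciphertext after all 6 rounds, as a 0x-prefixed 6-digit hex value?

0x07A78B

s_0 = plaintext = 0x39108A
s_1 = Round(s_0, k_0) = 0xD69A0F
s_2 = Round(s_1, k_1) = 0xFF5A90
s_3 = Round(s_2, k_2) = 0x64BD10
s_4 = Round(s_3, k_3) = 0x6A64D2
s_5 = Round(s_4, k_4) = 0x4DB0C3
s_6 = Round(s_5, k_5) = 0x07A78B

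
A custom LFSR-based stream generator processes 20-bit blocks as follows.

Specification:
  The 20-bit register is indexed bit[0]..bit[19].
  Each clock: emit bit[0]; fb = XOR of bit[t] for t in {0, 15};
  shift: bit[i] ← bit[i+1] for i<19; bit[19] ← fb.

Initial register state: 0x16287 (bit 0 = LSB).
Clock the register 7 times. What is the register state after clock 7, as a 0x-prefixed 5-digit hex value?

reg_0 = 0x16287
clock 1: out=1, reg = 0x8B143
clock 2: out=1, reg = 0x458A1
clock 3: out=1, reg = 0xA2C50
clock 4: out=0, reg = 0x51628
clock 5: out=0, reg = 0x28B14
clock 6: out=0, reg = 0x9458A
clock 7: out=0, reg = 0x4A2C5

0x4A2C5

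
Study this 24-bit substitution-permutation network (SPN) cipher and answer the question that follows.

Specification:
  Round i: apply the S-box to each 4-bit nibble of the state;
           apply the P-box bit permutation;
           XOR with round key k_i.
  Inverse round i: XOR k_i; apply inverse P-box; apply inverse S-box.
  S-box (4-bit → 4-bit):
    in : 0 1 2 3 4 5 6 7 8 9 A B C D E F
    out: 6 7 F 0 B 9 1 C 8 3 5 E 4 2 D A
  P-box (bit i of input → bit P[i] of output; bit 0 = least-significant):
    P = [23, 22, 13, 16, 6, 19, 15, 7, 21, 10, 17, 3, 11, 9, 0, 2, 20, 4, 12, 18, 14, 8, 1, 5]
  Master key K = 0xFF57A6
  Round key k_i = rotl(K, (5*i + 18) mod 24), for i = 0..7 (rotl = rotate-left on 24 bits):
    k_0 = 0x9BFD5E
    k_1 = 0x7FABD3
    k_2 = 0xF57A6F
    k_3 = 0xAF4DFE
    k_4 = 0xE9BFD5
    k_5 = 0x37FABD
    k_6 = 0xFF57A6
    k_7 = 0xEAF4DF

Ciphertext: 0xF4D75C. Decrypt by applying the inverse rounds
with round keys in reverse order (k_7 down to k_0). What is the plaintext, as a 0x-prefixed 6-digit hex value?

s_0 = ciphertext = 0xF4D75C
s_1 = InvRound(s_0, k_7) = 0x050CFC
s_2 = InvRound(s_1, k_6) = 0x119E99
s_3 = InvRound(s_2, k_5) = 0x58813C
s_4 = InvRound(s_3, k_4) = 0x8A145E
s_5 = InvRound(s_4, k_3) = 0x476688
s_6 = InvRound(s_5, k_2) = 0x7AE156
s_7 = InvRound(s_6, k_1) = 0x682388
s_8 = InvRound(s_7, k_0) = 0xA141E4

0xA141E4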